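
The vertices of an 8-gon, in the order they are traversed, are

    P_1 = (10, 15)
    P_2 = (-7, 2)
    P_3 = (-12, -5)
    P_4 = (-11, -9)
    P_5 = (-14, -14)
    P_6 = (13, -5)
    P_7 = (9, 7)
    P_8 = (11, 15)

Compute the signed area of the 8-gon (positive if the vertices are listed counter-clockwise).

Apply Gauss's area formula: 2A = Σ (x_i·y_{i+1} − x_{i+1}·y_i), indices taken mod 8.
Σ = (125) + (59) + (53) + (28) + (252) + (136) + (58) + (15) = 726
Signed area = Σ/2 = 363 (positive ⇒ counter-clockwise traversal).

363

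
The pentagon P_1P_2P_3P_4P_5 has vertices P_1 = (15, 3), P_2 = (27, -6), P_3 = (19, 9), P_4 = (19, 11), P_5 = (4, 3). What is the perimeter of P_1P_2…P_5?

62

|P_1P_2| = √((12)² + (-9)²) = √225 = 15
|P_2P_3| = √((-8)² + (15)²) = √289 = 17
|P_3P_4| = √((0)² + (2)²) = √4 = 2
|P_4P_5| = √((-15)² + (-8)²) = √289 = 17
|P_5P_1| = √((11)² + (0)²) = √121 = 11
Perimeter = 15 + 17 + 2 + 17 + 11 = 62.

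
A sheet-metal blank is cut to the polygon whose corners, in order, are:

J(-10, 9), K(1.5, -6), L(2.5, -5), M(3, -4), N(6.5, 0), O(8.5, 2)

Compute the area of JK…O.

97.25

Apply the shoelace (surveyor's) formula: 2A = Σ (x_i·y_{i+1} − x_{i+1}·y_i), indices taken mod 6.
Σ = (46.5) + (7.5) + (5) + (26) + (13) + (96.5) = 194.5
Area = |Σ|/2 = 97.25.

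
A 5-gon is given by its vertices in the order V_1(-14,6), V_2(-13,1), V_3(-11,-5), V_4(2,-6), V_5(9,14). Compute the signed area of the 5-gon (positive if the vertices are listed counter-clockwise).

274

Apply the shoelace formula: 2A = Σ (x_i·y_{i+1} − x_{i+1}·y_i), indices taken mod 5.
V_1→V_2: (-14)(1) − (-13)(6) = 64
V_2→V_3: (-13)(-5) − (-11)(1) = 76
V_3→V_4: (-11)(-6) − (2)(-5) = 76
V_4→V_5: (2)(14) − (9)(-6) = 82
V_5→V_1: (9)(6) − (-14)(14) = 250
Σ = 548
Signed area = Σ/2 = 274 (positive ⇒ counter-clockwise traversal).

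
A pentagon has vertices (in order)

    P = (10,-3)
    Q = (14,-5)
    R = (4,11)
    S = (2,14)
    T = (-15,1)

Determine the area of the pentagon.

223.5

Apply the shoelace formula: 2A = Σ (x_i·y_{i+1} − x_{i+1}·y_i), indices taken mod 5.
Cross-terms: -8, 174, 34, 212, 35  ⇒  Σ = 447
Area = |Σ|/2 = 223.5.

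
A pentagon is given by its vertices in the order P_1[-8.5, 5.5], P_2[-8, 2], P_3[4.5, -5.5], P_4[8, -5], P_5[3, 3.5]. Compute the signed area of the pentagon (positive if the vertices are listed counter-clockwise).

Apply Gauss's area formula: 2A = Σ (x_i·y_{i+1} − x_{i+1}·y_i), indices taken mod 5.
Σ = (27) + (35) + (21.5) + (43) + (46.25) = 172.75
Signed area = Σ/2 = 86.375 (positive ⇒ counter-clockwise traversal).

86.375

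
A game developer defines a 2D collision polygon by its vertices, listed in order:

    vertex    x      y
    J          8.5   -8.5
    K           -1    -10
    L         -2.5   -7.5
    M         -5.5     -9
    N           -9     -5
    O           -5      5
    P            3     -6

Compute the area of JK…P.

106.375

Apply the shoelace formula: 2A = Σ (x_i·y_{i+1} − x_{i+1}·y_i), indices taken mod 7.
Σ = (-93.5) + (-17.5) + (-18.75) + (-53.5) + (-70) + (15) + (25.5) = -212.75
Area = |Σ|/2 = 106.375.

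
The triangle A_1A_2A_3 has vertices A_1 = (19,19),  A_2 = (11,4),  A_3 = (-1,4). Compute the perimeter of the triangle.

54

|A_1A_2| = √((-8)² + (-15)²) = √289 = 17
|A_2A_3| = √((-12)² + (0)²) = √144 = 12
|A_3A_1| = √((20)² + (15)²) = √625 = 25
Perimeter = 17 + 12 + 25 = 54.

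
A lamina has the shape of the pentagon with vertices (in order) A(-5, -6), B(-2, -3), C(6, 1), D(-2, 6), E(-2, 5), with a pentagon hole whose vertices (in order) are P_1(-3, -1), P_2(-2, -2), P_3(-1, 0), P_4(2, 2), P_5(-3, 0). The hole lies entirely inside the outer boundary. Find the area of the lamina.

43.5

Outer boundary:
Cross-terms: 3, 16, 38, 2, 37  ⇒  Σ = 96
Area = |Σ|/2 = 48.
Hole:
Apply Gauss's area formula: 2A = Σ (x_i·y_{i+1} − x_{i+1}·y_i), indices taken mod 5.
Σ = (4) + (-2) + (-2) + (6) + (3) = 9
Area = |Σ|/2 = 4.5.
Net area = 48 − 4.5 = 43.5.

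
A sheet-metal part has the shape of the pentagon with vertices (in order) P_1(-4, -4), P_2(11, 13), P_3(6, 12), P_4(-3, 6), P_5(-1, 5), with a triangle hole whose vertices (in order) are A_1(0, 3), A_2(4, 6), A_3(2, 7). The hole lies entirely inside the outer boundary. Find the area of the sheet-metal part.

Outer boundary:
Apply the shoelace (surveyor's) formula: 2A = Σ (x_i·y_{i+1} − x_{i+1}·y_i), indices taken mod 5.
Σ = (-8) + (54) + (72) + (-9) + (24) = 133
Area = |Σ|/2 = 66.5.
Hole:
Σ = (-12) + (16) + (6) = 10
Area = |Σ|/2 = 5.
Net area = 66.5 − 5 = 61.5.

61.5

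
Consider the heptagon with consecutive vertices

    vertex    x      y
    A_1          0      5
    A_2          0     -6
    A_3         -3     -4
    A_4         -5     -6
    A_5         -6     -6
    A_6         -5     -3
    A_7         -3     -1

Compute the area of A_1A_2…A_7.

28.5

Apply the surveyor's formula: 2A = Σ (x_i·y_{i+1} − x_{i+1}·y_i), indices taken mod 7.
Cross-terms: 0, -18, -2, -6, -12, -4, -15  ⇒  Σ = -57
Area = |Σ|/2 = 28.5.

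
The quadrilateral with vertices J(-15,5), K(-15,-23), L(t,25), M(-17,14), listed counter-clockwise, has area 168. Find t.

Write out the shoelace sum; only the two edges meeting at L involve t:
2·Area = [((-15)·25 − t·(-23)) + (t·14 − (-17)·25)] + 545
       = 37·t + 595 = 336
⇒ t = -7.

-7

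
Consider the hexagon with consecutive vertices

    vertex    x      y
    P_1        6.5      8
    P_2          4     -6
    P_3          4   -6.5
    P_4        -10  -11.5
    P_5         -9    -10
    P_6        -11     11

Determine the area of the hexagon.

Apply the surveyor's formula: 2A = Σ (x_i·y_{i+1} − x_{i+1}·y_i), indices taken mod 6.
Σ = (-71) + (-2) + (-111) + (-3.5) + (-209) + (-159.5) = -556
Area = |Σ|/2 = 278.

278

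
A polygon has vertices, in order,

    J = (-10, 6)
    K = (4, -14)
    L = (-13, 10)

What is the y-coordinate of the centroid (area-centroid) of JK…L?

Apply the shoelace (surveyor's) formula. First the cross-terms c_i = x_i·y_{i+1} − x_{i+1}·y_i:
  116, -142, 22  ⇒  2A = -4, A = -2.
Then Σ (y_i + y_{i+1})·c_i = -8, so ȳ = -8 / (6·(-2)) = 2/3.

2/3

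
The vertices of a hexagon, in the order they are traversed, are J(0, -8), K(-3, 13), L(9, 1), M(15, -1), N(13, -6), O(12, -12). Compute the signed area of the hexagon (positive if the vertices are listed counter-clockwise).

Apply Gauss's area formula: 2A = Σ (x_i·y_{i+1} − x_{i+1}·y_i), indices taken mod 6.
Σ = (-24) + (-120) + (-24) + (-77) + (-84) + (-96) = -425
Signed area = Σ/2 = -212.5 (negative ⇒ clockwise traversal).

-212.5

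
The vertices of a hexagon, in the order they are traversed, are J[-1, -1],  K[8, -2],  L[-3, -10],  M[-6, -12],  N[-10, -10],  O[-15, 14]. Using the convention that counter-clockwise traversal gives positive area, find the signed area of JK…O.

Apply Gauss's area formula: 2A = Σ (x_i·y_{i+1} − x_{i+1}·y_i), indices taken mod 6.
Σ = (10) + (-86) + (-24) + (-60) + (-290) + (29) = -421
Signed area = Σ/2 = -210.5 (negative ⇒ clockwise traversal).

-210.5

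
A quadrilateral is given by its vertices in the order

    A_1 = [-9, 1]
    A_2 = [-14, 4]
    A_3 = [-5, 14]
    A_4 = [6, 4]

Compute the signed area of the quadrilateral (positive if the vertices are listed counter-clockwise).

-130

Σ = (-22) + (-176) + (-104) + (42) = -260
Signed area = Σ/2 = -130 (negative ⇒ clockwise traversal).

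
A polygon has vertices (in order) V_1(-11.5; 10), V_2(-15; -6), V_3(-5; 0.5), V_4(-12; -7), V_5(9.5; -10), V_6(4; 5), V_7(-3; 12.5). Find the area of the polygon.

Apply Gauss's area formula: 2A = Σ (x_i·y_{i+1} − x_{i+1}·y_i), indices taken mod 7.
Cross-terms: 219, -37.5, 41, 186.5, 87.5, 65, 113.75  ⇒  Σ = 675.25
Area = |Σ|/2 = 337.625.

337.625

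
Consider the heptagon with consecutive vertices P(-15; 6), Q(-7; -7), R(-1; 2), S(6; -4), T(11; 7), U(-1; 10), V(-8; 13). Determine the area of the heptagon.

Σ = (147) + (-21) + (-8) + (86) + (117) + (67) + (147) = 535
Area = |Σ|/2 = 267.5.

267.5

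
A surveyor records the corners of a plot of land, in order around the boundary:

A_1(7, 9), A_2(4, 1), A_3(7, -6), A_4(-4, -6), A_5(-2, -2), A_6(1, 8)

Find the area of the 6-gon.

95.5

Apply the shoelace formula: 2A = Σ (x_i·y_{i+1} − x_{i+1}·y_i), indices taken mod 6.
Σ = (-29) + (-31) + (-66) + (-4) + (-14) + (-47) = -191
Area = |Σ|/2 = 95.5.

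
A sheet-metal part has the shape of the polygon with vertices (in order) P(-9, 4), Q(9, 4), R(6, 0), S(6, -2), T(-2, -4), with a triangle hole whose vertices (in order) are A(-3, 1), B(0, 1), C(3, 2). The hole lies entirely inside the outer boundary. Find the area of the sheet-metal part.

Outer boundary:
P→Q: (-9)(4) − (9)(4) = -72
Q→R: (9)(0) − (6)(4) = -24
R→S: (6)(-2) − (6)(0) = -12
S→T: (6)(-4) − (-2)(-2) = -28
T→P: (-2)(4) − (-9)(-4) = -44
Σ = -180
Area = |Σ|/2 = 90.
Hole:
Σ = (-3) + (-3) + (9) = 3
Area = |Σ|/2 = 1.5.
Net area = 90 − 1.5 = 88.5.

88.5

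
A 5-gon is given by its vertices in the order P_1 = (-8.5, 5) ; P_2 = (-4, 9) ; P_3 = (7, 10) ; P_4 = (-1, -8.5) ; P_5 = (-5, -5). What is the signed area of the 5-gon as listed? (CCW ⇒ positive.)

-157

Σ = (-56.5) + (-103) + (-49.5) + (-37.5) + (-67.5) = -314
Signed area = Σ/2 = -157 (negative ⇒ clockwise traversal).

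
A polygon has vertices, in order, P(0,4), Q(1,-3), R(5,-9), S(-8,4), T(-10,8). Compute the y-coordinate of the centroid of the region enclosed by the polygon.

Apply Gauss's area formula. First the cross-terms c_i = x_i·y_{i+1} − x_{i+1}·y_i:
  -4, 6, -52, -24, -40  ⇒  2A = -114, A = -57.
Then Σ (y_i + y_{i+1})·c_i = -584, so ȳ = -584 / (6·(-57)) = 292/171.

292/171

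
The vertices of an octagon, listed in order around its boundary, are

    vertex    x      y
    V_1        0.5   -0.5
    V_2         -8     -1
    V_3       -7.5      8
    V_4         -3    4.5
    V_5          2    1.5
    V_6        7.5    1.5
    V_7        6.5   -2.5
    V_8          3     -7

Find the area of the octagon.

86

Cross-terms: -4.5, -71.5, -9.75, -13.5, -8.25, -28.5, -38, 2  ⇒  Σ = -172
Area = |Σ|/2 = 86.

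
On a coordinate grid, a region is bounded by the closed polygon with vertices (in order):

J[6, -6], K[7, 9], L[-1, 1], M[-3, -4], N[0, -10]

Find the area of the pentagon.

Apply the shoelace (surveyor's) formula: 2A = Σ (x_i·y_{i+1} − x_{i+1}·y_i), indices taken mod 5.
Σ = (96) + (16) + (7) + (30) + (60) = 209
Area = |Σ|/2 = 104.5.

104.5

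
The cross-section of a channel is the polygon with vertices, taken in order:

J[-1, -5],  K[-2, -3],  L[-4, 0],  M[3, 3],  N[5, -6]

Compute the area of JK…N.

J→K: (-1)(-3) − (-2)(-5) = -7
K→L: (-2)(0) − (-4)(-3) = -12
L→M: (-4)(3) − (3)(0) = -12
M→N: (3)(-6) − (5)(3) = -33
N→J: (5)(-5) − (-1)(-6) = -31
Σ = -95
Area = |Σ|/2 = 47.5.

47.5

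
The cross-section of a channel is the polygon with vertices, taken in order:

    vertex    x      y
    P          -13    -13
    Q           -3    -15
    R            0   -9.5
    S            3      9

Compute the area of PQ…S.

145.5

Apply the shoelace (surveyor's) formula: 2A = Σ (x_i·y_{i+1} − x_{i+1}·y_i), indices taken mod 4.
Σ = (156) + (28.5) + (28.5) + (78) = 291
Area = |Σ|/2 = 145.5.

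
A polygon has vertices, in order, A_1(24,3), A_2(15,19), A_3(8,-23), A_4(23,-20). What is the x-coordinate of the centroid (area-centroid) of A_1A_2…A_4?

2615/156

Apply Gauss's area formula. First the cross-terms c_i = x_i·y_{i+1} − x_{i+1}·y_i:
  411, -497, 369, 549  ⇒  2A = 832, A = 416.
Then Σ (x_i + x_{i+1})·c_i = 41840, so x̄ = 41840 / (6·416) = 2615/156.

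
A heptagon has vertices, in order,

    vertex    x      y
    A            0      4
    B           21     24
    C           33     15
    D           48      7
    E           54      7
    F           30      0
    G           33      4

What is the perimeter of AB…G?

|AB| = √((21)² + (20)²) = √841 = 29
|BC| = √((12)² + (-9)²) = √225 = 15
|CD| = √((15)² + (-8)²) = √289 = 17
|DE| = √((6)² + (0)²) = √36 = 6
|EF| = √((-24)² + (-7)²) = √625 = 25
|FG| = √((3)² + (4)²) = √25 = 5
|GA| = √((-33)² + (0)²) = √1089 = 33
Perimeter = 29 + 15 + 17 + 6 + 25 + 5 + 33 = 130.

130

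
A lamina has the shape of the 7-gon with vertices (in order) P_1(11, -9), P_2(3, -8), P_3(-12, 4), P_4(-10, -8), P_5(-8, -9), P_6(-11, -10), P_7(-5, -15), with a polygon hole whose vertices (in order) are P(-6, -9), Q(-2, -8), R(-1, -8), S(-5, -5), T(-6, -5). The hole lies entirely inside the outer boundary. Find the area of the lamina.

Outer boundary:
Σ = (-61) + (-84) + (136) + (26) + (-19) + (115) + (210) = 323
Area = |Σ|/2 = 161.5.
Hole:
Apply the surveyor's formula: 2A = Σ (x_i·y_{i+1} − x_{i+1}·y_i), indices taken mod 5.
Σ = (30) + (8) + (-35) + (-5) + (24) = 22
Area = |Σ|/2 = 11.
Net area = 161.5 − 11 = 150.5.

150.5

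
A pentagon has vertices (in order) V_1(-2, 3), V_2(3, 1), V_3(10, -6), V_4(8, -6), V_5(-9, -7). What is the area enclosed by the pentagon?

101

Cross-terms: -11, -28, -12, -110, -41  ⇒  Σ = -202
Area = |Σ|/2 = 101.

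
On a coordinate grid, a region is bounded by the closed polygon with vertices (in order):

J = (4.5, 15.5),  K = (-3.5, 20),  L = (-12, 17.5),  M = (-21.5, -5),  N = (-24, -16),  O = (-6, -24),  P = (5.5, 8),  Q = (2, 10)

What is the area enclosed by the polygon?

786.125

Cross-terms: 144.25, 178.75, 436.25, 224, 480, 84, 39, -14  ⇒  Σ = 1572.25
Area = |Σ|/2 = 786.125.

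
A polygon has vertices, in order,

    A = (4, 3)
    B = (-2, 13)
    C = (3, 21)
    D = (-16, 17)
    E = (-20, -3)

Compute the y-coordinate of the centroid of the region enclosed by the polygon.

Apply Gauss's area formula. First the cross-terms c_i = x_i·y_{i+1} − x_{i+1}·y_i:
  58, -81, 387, 388, -48  ⇒  2A = 704, A = 352.
Then Σ (y_i + y_{i+1})·c_i = 18312, so ȳ = 18312 / (6·352) = 763/88.

763/88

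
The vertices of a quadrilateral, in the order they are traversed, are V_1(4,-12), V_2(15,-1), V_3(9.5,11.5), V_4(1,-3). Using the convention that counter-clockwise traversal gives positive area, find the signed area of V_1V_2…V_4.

159

Apply the surveyor's formula: 2A = Σ (x_i·y_{i+1} − x_{i+1}·y_i), indices taken mod 4.
Σ = (176) + (182) + (-40) + (0) = 318
Signed area = Σ/2 = 159 (positive ⇒ counter-clockwise traversal).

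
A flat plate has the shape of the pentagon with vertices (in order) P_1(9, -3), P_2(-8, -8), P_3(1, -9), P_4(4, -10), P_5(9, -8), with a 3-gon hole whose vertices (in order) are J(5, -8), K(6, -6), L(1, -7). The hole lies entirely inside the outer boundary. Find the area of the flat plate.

Outer boundary:
Apply the shoelace (surveyor's) formula: 2A = Σ (x_i·y_{i+1} − x_{i+1}·y_i), indices taken mod 5.
Σ = (-96) + (80) + (26) + (58) + (45) = 113
Area = |Σ|/2 = 56.5.
Hole:
Apply the surveyor's formula: 2A = Σ (x_i·y_{i+1} − x_{i+1}·y_i), indices taken mod 3.
J→K: (5)(-6) − (6)(-8) = 18
K→L: (6)(-7) − (1)(-6) = -36
L→J: (1)(-8) − (5)(-7) = 27
Σ = 9
Area = |Σ|/2 = 4.5.
Net area = 56.5 − 4.5 = 52.

52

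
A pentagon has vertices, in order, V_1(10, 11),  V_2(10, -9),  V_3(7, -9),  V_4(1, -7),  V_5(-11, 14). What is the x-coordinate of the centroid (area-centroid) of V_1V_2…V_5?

Apply Gauss's area formula. First the cross-terms c_i = x_i·y_{i+1} − x_{i+1}·y_i:
  -200, -27, -40, -63, -261  ⇒  2A = -591, A = -295.5.
Then Σ (x_i + x_{i+1})·c_i = -3888, so x̄ = -3888 / (6·(-295.5)) = 432/197.

432/197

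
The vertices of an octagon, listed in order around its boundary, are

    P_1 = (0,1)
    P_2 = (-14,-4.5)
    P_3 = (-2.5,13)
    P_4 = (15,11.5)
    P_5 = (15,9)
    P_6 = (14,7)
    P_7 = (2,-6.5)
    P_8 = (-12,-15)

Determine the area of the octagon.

Apply the surveyor's formula: 2A = Σ (x_i·y_{i+1} − x_{i+1}·y_i), indices taken mod 8.
Cross-terms: 14, -193.25, -223.75, -37.5, -21, -105, -108, -12  ⇒  Σ = -686.5
Area = |Σ|/2 = 343.25.

343.25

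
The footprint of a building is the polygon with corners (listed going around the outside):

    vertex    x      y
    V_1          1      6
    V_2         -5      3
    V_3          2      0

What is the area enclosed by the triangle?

Apply the shoelace (surveyor's) formula: 2A = Σ (x_i·y_{i+1} − x_{i+1}·y_i), indices taken mod 3.
Σ = (33) + (-6) + (12) = 39
Area = |Σ|/2 = 19.5.

19.5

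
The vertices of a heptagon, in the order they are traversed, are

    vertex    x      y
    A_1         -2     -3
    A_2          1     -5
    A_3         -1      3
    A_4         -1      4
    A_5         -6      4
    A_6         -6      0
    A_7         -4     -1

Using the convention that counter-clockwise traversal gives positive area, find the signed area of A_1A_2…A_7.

Apply the surveyor's formula: 2A = Σ (x_i·y_{i+1} − x_{i+1}·y_i), indices taken mod 7.
Σ = (13) + (-2) + (-1) + (20) + (24) + (6) + (10) = 70
Signed area = Σ/2 = 35 (positive ⇒ counter-clockwise traversal).

35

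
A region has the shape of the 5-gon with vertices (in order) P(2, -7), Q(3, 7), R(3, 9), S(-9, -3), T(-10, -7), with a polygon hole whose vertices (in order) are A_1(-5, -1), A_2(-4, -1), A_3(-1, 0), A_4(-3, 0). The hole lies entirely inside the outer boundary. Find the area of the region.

Outer boundary:
Apply the shoelace formula: 2A = Σ (x_i·y_{i+1} − x_{i+1}·y_i), indices taken mod 5.
Σ = (35) + (6) + (72) + (33) + (84) = 230
Area = |Σ|/2 = 115.
Hole:
Apply the shoelace (surveyor's) formula: 2A = Σ (x_i·y_{i+1} − x_{i+1}·y_i), indices taken mod 4.
Σ = (1) + (-1) + (0) + (3) = 3
Area = |Σ|/2 = 1.5.
Net area = 115 − 1.5 = 113.5.

113.5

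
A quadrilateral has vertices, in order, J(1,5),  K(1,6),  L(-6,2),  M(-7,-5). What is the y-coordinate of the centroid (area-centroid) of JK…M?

61/53

Apply the shoelace (surveyor's) formula. First the cross-terms c_i = x_i·y_{i+1} − x_{i+1}·y_i:
  1, 38, 44, -30  ⇒  2A = 53, A = 26.5.
Then Σ (y_i + y_{i+1})·c_i = 183, so ȳ = 183 / (6·26.5) = 61/53.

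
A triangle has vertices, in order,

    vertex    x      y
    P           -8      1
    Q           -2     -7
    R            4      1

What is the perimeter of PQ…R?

|PQ| = √((6)² + (-8)²) = √100 = 10
|QR| = √((6)² + (8)²) = √100 = 10
|RP| = √((-12)² + (0)²) = √144 = 12
Perimeter = 10 + 10 + 12 = 32.

32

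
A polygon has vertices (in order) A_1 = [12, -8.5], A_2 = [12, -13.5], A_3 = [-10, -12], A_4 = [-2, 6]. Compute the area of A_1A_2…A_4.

Cross-terms: -60, -279, -84, -55  ⇒  Σ = -478
Area = |Σ|/2 = 239.

239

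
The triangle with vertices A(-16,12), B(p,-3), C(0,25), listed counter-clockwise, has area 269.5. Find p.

Write out the shoelace sum; only the two edges meeting at B involve p:
2·Area = [((-16)·(-3) − p·12) + (p·25 − 0·(-3))] + 400
       = 13·p + 448 = 539
⇒ p = 7.

7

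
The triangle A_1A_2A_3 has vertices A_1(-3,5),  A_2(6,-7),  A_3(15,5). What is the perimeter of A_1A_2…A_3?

48

|A_1A_2| = √((9)² + (-12)²) = √225 = 15
|A_2A_3| = √((9)² + (12)²) = √225 = 15
|A_3A_1| = √((-18)² + (0)²) = √324 = 18
Perimeter = 15 + 15 + 18 = 48.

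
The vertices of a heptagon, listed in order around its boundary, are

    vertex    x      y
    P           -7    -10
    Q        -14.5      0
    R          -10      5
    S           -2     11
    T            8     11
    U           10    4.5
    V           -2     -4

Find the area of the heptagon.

Apply the shoelace formula: 2A = Σ (x_i·y_{i+1} − x_{i+1}·y_i), indices taken mod 7.
P→Q: (-7)(0) − (-14.5)(-10) = -145
Q→R: (-14.5)(5) − (-10)(0) = -72.5
R→S: (-10)(11) − (-2)(5) = -100
S→T: (-2)(11) − (8)(11) = -110
T→U: (8)(4.5) − (10)(11) = -74
U→V: (10)(-4) − (-2)(4.5) = -31
V→P: (-2)(-10) − (-7)(-4) = -8
Σ = -540.5
Area = |Σ|/2 = 270.25.

270.25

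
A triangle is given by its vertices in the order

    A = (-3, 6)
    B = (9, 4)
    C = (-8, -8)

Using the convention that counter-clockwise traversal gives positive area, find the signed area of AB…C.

Apply the shoelace formula: 2A = Σ (x_i·y_{i+1} − x_{i+1}·y_i), indices taken mod 3.
A→B: (-3)(4) − (9)(6) = -66
B→C: (9)(-8) − (-8)(4) = -40
C→A: (-8)(6) − (-3)(-8) = -72
Σ = -178
Signed area = Σ/2 = -89 (negative ⇒ clockwise traversal).

-89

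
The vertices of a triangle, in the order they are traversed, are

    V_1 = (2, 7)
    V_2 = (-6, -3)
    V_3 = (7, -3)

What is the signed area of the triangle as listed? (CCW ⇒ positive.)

65

Apply Gauss's area formula: 2A = Σ (x_i·y_{i+1} − x_{i+1}·y_i), indices taken mod 3.
Cross-terms: 36, 39, 55  ⇒  Σ = 130
Signed area = Σ/2 = 65 (positive ⇒ counter-clockwise traversal).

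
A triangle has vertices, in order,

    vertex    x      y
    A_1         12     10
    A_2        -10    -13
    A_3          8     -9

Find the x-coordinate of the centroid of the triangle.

10/3

Apply the shoelace (surveyor's) formula. First the cross-terms c_i = x_i·y_{i+1} − x_{i+1}·y_i:
  -56, 194, 188  ⇒  2A = 326, A = 163.
Then Σ (x_i + x_{i+1})·c_i = 3260, so x̄ = 3260 / (6·163) = 10/3.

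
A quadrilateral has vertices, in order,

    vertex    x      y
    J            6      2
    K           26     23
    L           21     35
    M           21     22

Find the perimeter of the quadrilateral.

80

|JK| = √((20)² + (21)²) = √841 = 29
|KL| = √((-5)² + (12)²) = √169 = 13
|LM| = √((0)² + (-13)²) = √169 = 13
|MJ| = √((-15)² + (-20)²) = √625 = 25
Perimeter = 29 + 13 + 13 + 25 = 80.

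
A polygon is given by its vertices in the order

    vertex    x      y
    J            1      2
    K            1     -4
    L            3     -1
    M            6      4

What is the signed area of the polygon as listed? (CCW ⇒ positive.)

Apply the shoelace (surveyor's) formula: 2A = Σ (x_i·y_{i+1} − x_{i+1}·y_i), indices taken mod 4.
Σ = (-6) + (11) + (18) + (8) = 31
Signed area = Σ/2 = 15.5 (positive ⇒ counter-clockwise traversal).

15.5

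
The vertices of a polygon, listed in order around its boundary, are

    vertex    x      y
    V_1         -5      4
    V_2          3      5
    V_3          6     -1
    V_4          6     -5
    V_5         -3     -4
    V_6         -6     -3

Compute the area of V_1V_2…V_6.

93.5

Apply the shoelace (surveyor's) formula: 2A = Σ (x_i·y_{i+1} − x_{i+1}·y_i), indices taken mod 6.
Cross-terms: -37, -33, -24, -39, -15, -39  ⇒  Σ = -187
Area = |Σ|/2 = 93.5.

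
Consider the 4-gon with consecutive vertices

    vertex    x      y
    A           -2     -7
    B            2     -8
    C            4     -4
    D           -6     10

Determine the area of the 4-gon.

66

Apply Gauss's area formula: 2A = Σ (x_i·y_{i+1} − x_{i+1}·y_i), indices taken mod 4.
Cross-terms: 30, 24, 16, 62  ⇒  Σ = 132
Area = |Σ|/2 = 66.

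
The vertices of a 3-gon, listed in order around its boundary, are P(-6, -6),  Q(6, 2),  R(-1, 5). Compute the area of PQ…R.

46

Apply Gauss's area formula: 2A = Σ (x_i·y_{i+1} − x_{i+1}·y_i), indices taken mod 3.
Σ = (24) + (32) + (36) = 92
Area = |Σ|/2 = 46.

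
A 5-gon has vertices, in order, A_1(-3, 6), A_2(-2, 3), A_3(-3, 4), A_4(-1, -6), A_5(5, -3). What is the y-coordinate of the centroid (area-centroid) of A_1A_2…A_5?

Apply Gauss's area formula. First the cross-terms c_i = x_i·y_{i+1} − x_{i+1}·y_i:
  3, 1, 22, 33, 21  ⇒  2A = 80, A = 40.
Then Σ (y_i + y_{i+1})·c_i = -244, so ȳ = -244 / (6·40) = -61/60.

-61/60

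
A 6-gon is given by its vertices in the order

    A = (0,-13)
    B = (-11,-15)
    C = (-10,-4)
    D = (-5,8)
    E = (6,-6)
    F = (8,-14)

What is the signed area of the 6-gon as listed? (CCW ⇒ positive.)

-253.5

Σ = (-143) + (-106) + (-100) + (-18) + (-36) + (-104) = -507
Signed area = Σ/2 = -253.5 (negative ⇒ clockwise traversal).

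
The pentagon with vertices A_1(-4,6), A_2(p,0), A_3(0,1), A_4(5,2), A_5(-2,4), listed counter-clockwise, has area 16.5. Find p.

The doubled signed area Σ (x_i y_{i+1} − x_{i+1} y_i) is linear in p.
With p=0 it equals 23; the coefficient of p is -5 (from the two edges through A_2).
So -5·p + 23 = 2·16.5 = 33 ⇒ p = -2.

-2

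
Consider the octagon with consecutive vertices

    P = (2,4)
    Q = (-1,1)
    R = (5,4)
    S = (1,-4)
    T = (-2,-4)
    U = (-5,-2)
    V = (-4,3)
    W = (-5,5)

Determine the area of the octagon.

56.5

Apply the surveyor's formula: 2A = Σ (x_i·y_{i+1} − x_{i+1}·y_i), indices taken mod 8.
P→Q: (2)(1) − (-1)(4) = 6
Q→R: (-1)(4) − (5)(1) = -9
R→S: (5)(-4) − (1)(4) = -24
S→T: (1)(-4) − (-2)(-4) = -12
T→U: (-2)(-2) − (-5)(-4) = -16
U→V: (-5)(3) − (-4)(-2) = -23
V→W: (-4)(5) − (-5)(3) = -5
W→P: (-5)(4) − (2)(5) = -30
Σ = -113
Area = |Σ|/2 = 56.5.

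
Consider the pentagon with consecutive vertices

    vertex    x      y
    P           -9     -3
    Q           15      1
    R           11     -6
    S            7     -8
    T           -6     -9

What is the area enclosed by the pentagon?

142.5

Σ = (36) + (-101) + (-46) + (-111) + (-63) = -285
Area = |Σ|/2 = 142.5.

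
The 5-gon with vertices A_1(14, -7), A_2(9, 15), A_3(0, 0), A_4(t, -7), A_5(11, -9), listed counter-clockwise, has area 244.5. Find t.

-10

The doubled signed area Σ (x_i y_{i+1} − x_{i+1} y_i) is linear in t.
With t=0 it equals 399; the coefficient of t is -9 (from the two edges through A_4).
So -9·t + 399 = 2·244.5 = 489 ⇒ t = -10.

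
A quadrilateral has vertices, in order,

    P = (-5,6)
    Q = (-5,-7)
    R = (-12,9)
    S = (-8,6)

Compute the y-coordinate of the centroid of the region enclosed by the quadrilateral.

Apply the surveyor's formula. First the cross-terms c_i = x_i·y_{i+1} − x_{i+1}·y_i:
  65, -129, 0, -18  ⇒  2A = -82, A = -41.
Then Σ (y_i + y_{i+1})·c_i = -539, so ȳ = -539 / (6·(-41)) = 539/246.

539/246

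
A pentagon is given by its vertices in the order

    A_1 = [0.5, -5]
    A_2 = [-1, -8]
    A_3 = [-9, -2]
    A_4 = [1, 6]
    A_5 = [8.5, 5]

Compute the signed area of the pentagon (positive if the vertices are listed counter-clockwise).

-111

Apply the surveyor's formula: 2A = Σ (x_i·y_{i+1} − x_{i+1}·y_i), indices taken mod 5.
Σ = (-9) + (-70) + (-52) + (-46) + (-45) = -222
Signed area = Σ/2 = -111 (negative ⇒ clockwise traversal).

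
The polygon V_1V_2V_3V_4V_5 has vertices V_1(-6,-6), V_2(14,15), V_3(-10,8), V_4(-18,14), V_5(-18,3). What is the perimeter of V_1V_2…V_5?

90

|V_1V_2| = √((20)² + (21)²) = √841 = 29
|V_2V_3| = √((-24)² + (-7)²) = √625 = 25
|V_3V_4| = √((-8)² + (6)²) = √100 = 10
|V_4V_5| = √((0)² + (-11)²) = √121 = 11
|V_5V_1| = √((12)² + (-9)²) = √225 = 15
Perimeter = 29 + 25 + 10 + 11 + 15 = 90.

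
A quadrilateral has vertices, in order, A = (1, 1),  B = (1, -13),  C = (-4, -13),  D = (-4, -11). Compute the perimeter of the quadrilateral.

34

|AB| = √((0)² + (-14)²) = √196 = 14
|BC| = √((-5)² + (0)²) = √25 = 5
|CD| = √((0)² + (2)²) = √4 = 2
|DA| = √((5)² + (12)²) = √169 = 13
Perimeter = 14 + 5 + 2 + 13 = 34.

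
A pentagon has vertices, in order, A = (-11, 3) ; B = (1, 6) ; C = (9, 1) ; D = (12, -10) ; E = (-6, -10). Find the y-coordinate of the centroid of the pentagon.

Apply the shoelace formula. First the cross-terms c_i = x_i·y_{i+1} − x_{i+1}·y_i:
  -69, -53, -102, -180, -128  ⇒  2A = -532, A = -266.
Then Σ (y_i + y_{i+1})·c_i = 4422, so ȳ = 4422 / (6·(-266)) = -737/266.

-737/266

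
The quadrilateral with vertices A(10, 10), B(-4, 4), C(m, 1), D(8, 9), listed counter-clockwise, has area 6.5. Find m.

Write out the shoelace sum; only the two edges meeting at C involve m:
2·Area = [((-4)·1 − m·4) + (m·9 − 8·1)] + 70
       = 5·m + 58 = 13
⇒ m = -9.

-9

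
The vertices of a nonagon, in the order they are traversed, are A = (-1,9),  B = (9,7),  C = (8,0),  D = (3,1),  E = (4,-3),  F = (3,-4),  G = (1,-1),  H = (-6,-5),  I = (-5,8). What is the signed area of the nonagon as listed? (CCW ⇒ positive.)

-138

Apply the shoelace (surveyor's) formula: 2A = Σ (x_i·y_{i+1} − x_{i+1}·y_i), indices taken mod 9.
Σ = (-88) + (-56) + (8) + (-13) + (-7) + (1) + (-11) + (-73) + (-37) = -276
Signed area = Σ/2 = -138 (negative ⇒ clockwise traversal).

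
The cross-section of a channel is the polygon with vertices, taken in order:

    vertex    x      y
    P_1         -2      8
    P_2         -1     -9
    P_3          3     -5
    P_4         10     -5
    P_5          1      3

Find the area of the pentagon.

Apply Gauss's area formula: 2A = Σ (x_i·y_{i+1} − x_{i+1}·y_i), indices taken mod 5.
Cross-terms: 26, 32, 35, 35, 14  ⇒  Σ = 142
Area = |Σ|/2 = 71.

71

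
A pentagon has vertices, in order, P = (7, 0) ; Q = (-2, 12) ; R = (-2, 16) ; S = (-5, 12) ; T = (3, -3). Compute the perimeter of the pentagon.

|PQ| = √((-9)² + (12)²) = √225 = 15
|QR| = √((0)² + (4)²) = √16 = 4
|RS| = √((-3)² + (-4)²) = √25 = 5
|ST| = √((8)² + (-15)²) = √289 = 17
|TP| = √((4)² + (3)²) = √25 = 5
Perimeter = 15 + 4 + 5 + 17 + 5 = 46.

46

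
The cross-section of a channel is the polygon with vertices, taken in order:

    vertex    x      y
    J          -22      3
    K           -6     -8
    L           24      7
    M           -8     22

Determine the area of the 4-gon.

694

Apply the shoelace (surveyor's) formula: 2A = Σ (x_i·y_{i+1} − x_{i+1}·y_i), indices taken mod 4.
J→K: (-22)(-8) − (-6)(3) = 194
K→L: (-6)(7) − (24)(-8) = 150
L→M: (24)(22) − (-8)(7) = 584
M→J: (-8)(3) − (-22)(22) = 460
Σ = 1388
Area = |Σ|/2 = 694.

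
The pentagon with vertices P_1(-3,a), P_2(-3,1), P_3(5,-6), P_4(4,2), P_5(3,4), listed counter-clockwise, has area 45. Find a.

4

Write out the shoelace sum; only the two edges meeting at P_1 involve a:
2·Area = [(3·a − (-3)·4) + ((-3)·1 − (-3)·a)] + 57
       = 6·a + 66 = 90
⇒ a = 4.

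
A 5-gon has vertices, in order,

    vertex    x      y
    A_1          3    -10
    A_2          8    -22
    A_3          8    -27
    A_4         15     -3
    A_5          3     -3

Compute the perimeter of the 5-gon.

|A_1A_2| = √((5)² + (-12)²) = √169 = 13
|A_2A_3| = √((0)² + (-5)²) = √25 = 5
|A_3A_4| = √((7)² + (24)²) = √625 = 25
|A_4A_5| = √((-12)² + (0)²) = √144 = 12
|A_5A_1| = √((0)² + (-7)²) = √49 = 7
Perimeter = 13 + 5 + 25 + 12 + 7 = 62.

62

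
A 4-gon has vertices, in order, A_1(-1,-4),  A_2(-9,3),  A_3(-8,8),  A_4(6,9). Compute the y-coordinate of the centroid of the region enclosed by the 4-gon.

Apply the shoelace (surveyor's) formula. First the cross-terms c_i = x_i·y_{i+1} − x_{i+1}·y_i:
  -39, -48, -120, -15  ⇒  2A = -222, A = -111.
Then Σ (y_i + y_{i+1})·c_i = -2604, so ȳ = -2604 / (6·(-111)) = 434/111.

434/111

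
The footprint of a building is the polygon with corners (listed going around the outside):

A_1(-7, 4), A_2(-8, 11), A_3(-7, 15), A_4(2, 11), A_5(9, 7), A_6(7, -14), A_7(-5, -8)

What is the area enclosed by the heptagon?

328.5

Σ = (-45) + (-43) + (-107) + (-85) + (-175) + (-126) + (-76) = -657
Area = |Σ|/2 = 328.5.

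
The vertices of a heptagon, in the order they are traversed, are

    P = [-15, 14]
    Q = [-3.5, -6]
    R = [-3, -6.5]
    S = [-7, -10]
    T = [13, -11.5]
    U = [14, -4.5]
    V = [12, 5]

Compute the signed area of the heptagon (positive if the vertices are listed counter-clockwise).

404.125

Σ = (139) + (4.75) + (-15.5) + (210.5) + (102.5) + (124) + (243) = 808.25
Signed area = Σ/2 = 404.125 (positive ⇒ counter-clockwise traversal).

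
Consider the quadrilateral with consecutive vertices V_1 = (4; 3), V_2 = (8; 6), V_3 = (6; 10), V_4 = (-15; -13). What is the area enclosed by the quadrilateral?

Σ = (0) + (44) + (72) + (7) = 123
Area = |Σ|/2 = 61.5.

61.5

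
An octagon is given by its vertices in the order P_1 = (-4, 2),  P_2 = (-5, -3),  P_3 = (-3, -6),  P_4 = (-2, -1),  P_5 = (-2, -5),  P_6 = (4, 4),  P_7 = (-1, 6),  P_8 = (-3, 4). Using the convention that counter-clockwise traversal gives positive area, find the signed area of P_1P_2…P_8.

53

Cross-terms: 22, 21, -9, 8, 12, 28, 14, 10  ⇒  Σ = 106
Signed area = Σ/2 = 53 (positive ⇒ counter-clockwise traversal).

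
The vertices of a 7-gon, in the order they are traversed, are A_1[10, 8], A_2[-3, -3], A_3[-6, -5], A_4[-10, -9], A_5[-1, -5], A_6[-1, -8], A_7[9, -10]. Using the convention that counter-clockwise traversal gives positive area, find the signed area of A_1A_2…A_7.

146.5

Σ = (-6) + (-3) + (4) + (41) + (3) + (82) + (172) = 293
Signed area = Σ/2 = 146.5 (positive ⇒ counter-clockwise traversal).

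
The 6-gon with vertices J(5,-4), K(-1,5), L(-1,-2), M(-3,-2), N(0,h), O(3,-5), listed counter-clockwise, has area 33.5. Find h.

The doubled signed area Σ (x_i y_{i+1} − x_{i+1} y_i) is linear in h.
With h=0 it equals 37; the coefficient of h is -6 (from the two edges through N).
So -6·h + 37 = 2·33.5 = 67 ⇒ h = -5.

-5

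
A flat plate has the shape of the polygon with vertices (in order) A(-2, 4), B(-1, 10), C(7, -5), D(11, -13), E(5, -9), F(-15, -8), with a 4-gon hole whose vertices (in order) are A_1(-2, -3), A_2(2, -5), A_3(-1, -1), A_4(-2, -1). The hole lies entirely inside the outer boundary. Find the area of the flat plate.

195

Outer boundary:
Σ = (-16) + (-65) + (-36) + (-34) + (-175) + (-76) = -402
Area = |Σ|/2 = 201.
Hole:
Apply Gauss's area formula: 2A = Σ (x_i·y_{i+1} − x_{i+1}·y_i), indices taken mod 4.
A_1→A_2: (-2)(-5) − (2)(-3) = 16
A_2→A_3: (2)(-1) − (-1)(-5) = -7
A_3→A_4: (-1)(-1) − (-2)(-1) = -1
A_4→A_1: (-2)(-3) − (-2)(-1) = 4
Σ = 12
Area = |Σ|/2 = 6.
Net area = 201 − 6 = 195.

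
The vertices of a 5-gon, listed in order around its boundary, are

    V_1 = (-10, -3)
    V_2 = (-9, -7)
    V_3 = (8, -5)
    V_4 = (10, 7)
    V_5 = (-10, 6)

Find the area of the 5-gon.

235

Apply the shoelace formula: 2A = Σ (x_i·y_{i+1} − x_{i+1}·y_i), indices taken mod 5.
Σ = (43) + (101) + (106) + (130) + (90) = 470
Area = |Σ|/2 = 235.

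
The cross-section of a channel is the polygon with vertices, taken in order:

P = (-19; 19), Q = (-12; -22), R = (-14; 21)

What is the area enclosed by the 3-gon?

109.5

Apply the shoelace formula: 2A = Σ (x_i·y_{i+1} − x_{i+1}·y_i), indices taken mod 3.
Σ = (646) + (-560) + (133) = 219
Area = |Σ|/2 = 109.5.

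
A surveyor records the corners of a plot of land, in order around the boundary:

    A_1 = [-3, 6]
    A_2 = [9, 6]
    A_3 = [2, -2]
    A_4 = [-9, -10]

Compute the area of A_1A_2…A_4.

Cross-terms: -72, -30, -38, -84  ⇒  Σ = -224
Area = |Σ|/2 = 112.

112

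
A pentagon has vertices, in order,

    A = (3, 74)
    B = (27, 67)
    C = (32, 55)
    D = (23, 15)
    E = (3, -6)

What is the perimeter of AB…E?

|AB| = √((24)² + (-7)²) = √625 = 25
|BC| = √((5)² + (-12)²) = √169 = 13
|CD| = √((-9)² + (-40)²) = √1681 = 41
|DE| = √((-20)² + (-21)²) = √841 = 29
|EA| = √((0)² + (80)²) = √6400 = 80
Perimeter = 25 + 13 + 41 + 29 + 80 = 188.

188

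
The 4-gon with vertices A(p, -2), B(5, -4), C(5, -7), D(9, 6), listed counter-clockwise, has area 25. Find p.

2

Write out the shoelace sum; only the two edges meeting at A involve p:
2·Area = [(9·(-2) − p·6) + (p·(-4) − 5·(-2))] + 78
       = -10·p + 70 = 50
⇒ p = 2.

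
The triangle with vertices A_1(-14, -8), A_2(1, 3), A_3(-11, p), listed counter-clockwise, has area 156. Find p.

Write out the shoelace sum; only the two edges meeting at A_3 involve p:
2·Area = [(1·p − (-11)·3) + ((-11)·(-8) − (-14)·p)] + -34
       = 15·p + 87 = 312
⇒ p = 15.

15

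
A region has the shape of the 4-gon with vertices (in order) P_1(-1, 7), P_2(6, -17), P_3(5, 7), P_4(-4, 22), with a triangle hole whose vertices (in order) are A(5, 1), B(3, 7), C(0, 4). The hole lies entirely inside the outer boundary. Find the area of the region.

105

Outer boundary:
Σ = (-25) + (127) + (138) + (-6) = 234
Area = |Σ|/2 = 117.
Hole:
Apply Gauss's area formula: 2A = Σ (x_i·y_{i+1} − x_{i+1}·y_i), indices taken mod 3.
Cross-terms: 32, 12, -20  ⇒  Σ = 24
Area = |Σ|/2 = 12.
Net area = 117 − 12 = 105.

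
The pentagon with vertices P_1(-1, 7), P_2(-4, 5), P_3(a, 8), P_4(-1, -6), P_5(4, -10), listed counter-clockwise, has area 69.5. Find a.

The doubled signed area Σ (x_i y_{i+1} − x_{i+1} y_i) is linear in a.
With a=0 it equals 51; the coefficient of a is -11 (from the two edges through P_3).
So -11·a + 51 = 2·69.5 = 139 ⇒ a = -8.

-8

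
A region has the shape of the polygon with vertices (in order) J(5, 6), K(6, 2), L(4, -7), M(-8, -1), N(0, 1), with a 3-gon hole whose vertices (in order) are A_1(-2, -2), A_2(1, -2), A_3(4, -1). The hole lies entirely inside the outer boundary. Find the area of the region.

Outer boundary:
Apply the surveyor's formula: 2A = Σ (x_i·y_{i+1} − x_{i+1}·y_i), indices taken mod 5.
J→K: (5)(2) − (6)(6) = -26
K→L: (6)(-7) − (4)(2) = -50
L→M: (4)(-1) − (-8)(-7) = -60
M→N: (-8)(1) − (0)(-1) = -8
N→J: (0)(6) − (5)(1) = -5
Σ = -149
Area = |Σ|/2 = 74.5.
Hole:
Apply the shoelace (surveyor's) formula: 2A = Σ (x_i·y_{i+1} − x_{i+1}·y_i), indices taken mod 3.
Σ = (6) + (7) + (-10) = 3
Area = |Σ|/2 = 1.5.
Net area = 74.5 − 1.5 = 73.

73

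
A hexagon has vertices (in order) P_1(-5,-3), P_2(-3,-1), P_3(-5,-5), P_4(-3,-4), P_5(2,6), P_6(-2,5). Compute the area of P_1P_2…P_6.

27

Σ = (-4) + (10) + (5) + (-10) + (22) + (31) = 54
Area = |Σ|/2 = 27.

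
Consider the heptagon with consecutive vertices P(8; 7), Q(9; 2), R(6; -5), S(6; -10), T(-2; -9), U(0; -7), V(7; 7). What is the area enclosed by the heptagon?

76

Σ = (-47) + (-57) + (-30) + (-74) + (14) + (49) + (-7) = -152
Area = |Σ|/2 = 76.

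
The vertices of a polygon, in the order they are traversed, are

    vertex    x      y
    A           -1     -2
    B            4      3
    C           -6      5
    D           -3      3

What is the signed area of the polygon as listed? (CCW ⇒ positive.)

Σ = (5) + (38) + (-3) + (9) = 49
Signed area = Σ/2 = 24.5 (positive ⇒ counter-clockwise traversal).

24.5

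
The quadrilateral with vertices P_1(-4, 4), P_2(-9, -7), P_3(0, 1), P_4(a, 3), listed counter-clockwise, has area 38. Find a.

The doubled signed area Σ (x_i y_{i+1} − x_{i+1} y_i) is linear in a.
With a=0 it equals 67; the coefficient of a is 3 (from the two edges through P_4).
So 3·a + 67 = 2·38 = 76 ⇒ a = 3.

3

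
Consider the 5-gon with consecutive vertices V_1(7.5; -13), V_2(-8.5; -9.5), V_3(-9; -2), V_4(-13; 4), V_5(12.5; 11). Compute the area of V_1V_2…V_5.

Apply the surveyor's formula: 2A = Σ (x_i·y_{i+1} − x_{i+1}·y_i), indices taken mod 5.
Σ = (-181.75) + (-68.5) + (-62) + (-193) + (-245) = -750.25
Area = |Σ|/2 = 375.125.

375.125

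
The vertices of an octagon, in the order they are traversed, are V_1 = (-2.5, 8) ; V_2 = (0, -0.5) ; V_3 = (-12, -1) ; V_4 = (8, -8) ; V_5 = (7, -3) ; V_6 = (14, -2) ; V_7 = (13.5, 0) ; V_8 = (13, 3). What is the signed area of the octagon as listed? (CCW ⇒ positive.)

169.125

Cross-terms: 1.25, -6, 104, 32, 28, 27, 40.5, 111.5  ⇒  Σ = 338.25
Signed area = Σ/2 = 169.125 (positive ⇒ counter-clockwise traversal).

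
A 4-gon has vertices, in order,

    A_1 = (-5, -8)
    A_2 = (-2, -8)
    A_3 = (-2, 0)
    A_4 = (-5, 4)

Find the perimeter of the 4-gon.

|A_1A_2| = √((3)² + (0)²) = √9 = 3
|A_2A_3| = √((0)² + (8)²) = √64 = 8
|A_3A_4| = √((-3)² + (4)²) = √25 = 5
|A_4A_1| = √((0)² + (-12)²) = √144 = 12
Perimeter = 3 + 8 + 5 + 12 = 28.

28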